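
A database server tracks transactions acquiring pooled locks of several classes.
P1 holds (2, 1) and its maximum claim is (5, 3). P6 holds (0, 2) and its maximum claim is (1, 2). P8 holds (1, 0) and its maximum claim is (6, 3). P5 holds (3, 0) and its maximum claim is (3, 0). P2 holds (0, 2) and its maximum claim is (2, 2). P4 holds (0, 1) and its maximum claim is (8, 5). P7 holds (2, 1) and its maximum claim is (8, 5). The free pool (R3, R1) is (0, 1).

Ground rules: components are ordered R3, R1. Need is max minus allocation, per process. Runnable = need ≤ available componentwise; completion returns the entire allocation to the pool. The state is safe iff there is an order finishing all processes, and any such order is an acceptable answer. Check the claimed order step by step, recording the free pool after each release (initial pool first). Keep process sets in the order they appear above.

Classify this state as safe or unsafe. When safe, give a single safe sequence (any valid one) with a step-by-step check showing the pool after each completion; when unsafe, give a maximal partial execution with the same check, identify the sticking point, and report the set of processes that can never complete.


SAFE, for example via the order P5, P2, P1, P8, P7, P6, P4.
Key observation: P1 is the earliest step where a requested resource binds exactly: need (3, 2), pool (3, 3) at its turn.
Verifying each step:
  pool = (0, 1)
  P5 needs (0, 0) <= (0, 1) -> finishes; pool += (3, 0) = (3, 1)
  P2 needs (2, 0) <= (3, 1) -> finishes; pool += (0, 2) = (3, 3)
  P1 needs (3, 2) <= (3, 3) -> finishes; pool += (2, 1) = (5, 4)
  P8 needs (5, 3) <= (5, 4) -> finishes; pool += (1, 0) = (6, 4)
  P7 needs (6, 4) <= (6, 4) -> finishes; pool += (2, 1) = (8, 5)
  P6 needs (1, 0) <= (8, 5) -> finishes; pool += (0, 2) = (8, 7)
  P4 needs (8, 4) <= (8, 7) -> finishes; pool += (0, 1) = (8, 8)


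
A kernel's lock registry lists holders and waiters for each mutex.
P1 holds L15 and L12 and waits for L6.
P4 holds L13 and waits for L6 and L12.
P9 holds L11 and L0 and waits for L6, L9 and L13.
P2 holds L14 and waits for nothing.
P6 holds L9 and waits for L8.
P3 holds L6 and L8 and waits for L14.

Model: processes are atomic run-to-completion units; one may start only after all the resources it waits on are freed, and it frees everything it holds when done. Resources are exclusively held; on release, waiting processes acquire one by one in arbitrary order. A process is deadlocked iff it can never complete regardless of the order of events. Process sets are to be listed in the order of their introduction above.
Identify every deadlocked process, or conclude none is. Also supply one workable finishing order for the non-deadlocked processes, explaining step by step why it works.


The deadlocked set is empty.
Key observation: the waits form no ring: some process can always run, and its releases unblock the others one by one.
The rest can finish in the order P2, P3, P6, P1, P4, P9.
Check, step by step:
  P2 waits on nothing -> runs at once and releases L14
  run P3 (all its waits — L14 — are resolved); releases L6 and L8
  run P6 (all its waits — L8 — are resolved); releases L9
  run P1 (all its waits — L6 — are resolved); releases L15 and L12
  run P4 (all its waits — L6 and L12 — are resolved); releases L13
  run P9 (all its waits — L6, L9 and L13 — are resolved); releases L11 and L0


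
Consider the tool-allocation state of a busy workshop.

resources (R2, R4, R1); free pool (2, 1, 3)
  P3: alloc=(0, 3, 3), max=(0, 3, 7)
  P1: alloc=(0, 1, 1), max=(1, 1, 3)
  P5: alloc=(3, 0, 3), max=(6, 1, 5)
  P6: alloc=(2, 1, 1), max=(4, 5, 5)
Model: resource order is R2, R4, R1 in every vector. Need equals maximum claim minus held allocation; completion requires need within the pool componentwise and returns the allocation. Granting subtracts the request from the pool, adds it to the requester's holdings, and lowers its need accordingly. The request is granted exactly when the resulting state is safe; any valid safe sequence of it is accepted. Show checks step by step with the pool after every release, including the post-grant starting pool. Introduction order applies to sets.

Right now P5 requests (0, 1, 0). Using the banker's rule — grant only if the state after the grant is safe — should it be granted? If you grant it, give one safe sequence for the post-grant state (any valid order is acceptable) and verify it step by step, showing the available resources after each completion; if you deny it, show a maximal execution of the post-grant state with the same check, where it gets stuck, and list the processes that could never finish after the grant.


GRANT: granting preserves safety; a valid post-grant sequence is P1, P3, P6, P5.
Key observation: with (2, 0, 3) left after the transfer, P1 can run at once — the state stays safe.
Verifying the post-grant state step by step:
  pool = (2, 0, 3)
  P1 needs (1, 0, 2) <= (2, 0, 3) -> finishes; pool += (0, 1, 1) = (2, 1, 4)
  P3 needs (0, 0, 4) <= (2, 1, 4) -> finishes; pool += (0, 3, 3) = (2, 4, 7)
  P6 needs (2, 4, 4) <= (2, 4, 7) -> finishes; pool += (2, 1, 1) = (4, 5, 8)
  P5 needs (3, 0, 2) <= (4, 5, 8) -> finishes; pool += (3, 1, 3) = (7, 6, 11)


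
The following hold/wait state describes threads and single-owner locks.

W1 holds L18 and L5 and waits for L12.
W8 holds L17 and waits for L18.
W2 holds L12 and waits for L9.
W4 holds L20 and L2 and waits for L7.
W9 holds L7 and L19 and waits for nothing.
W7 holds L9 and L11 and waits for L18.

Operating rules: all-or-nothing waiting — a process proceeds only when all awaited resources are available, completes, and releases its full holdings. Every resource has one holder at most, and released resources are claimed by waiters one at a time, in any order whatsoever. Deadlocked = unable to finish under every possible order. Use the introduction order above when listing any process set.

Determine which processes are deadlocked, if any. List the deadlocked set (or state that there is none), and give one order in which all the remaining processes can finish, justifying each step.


The deadlocked set is W1, W8, W2 and W7.
Key observation: the wait chain closes on itself along W1 -> W2 -> W7 -> W1; W8 waits into the deadlock from upstream.
The rest can finish in the order W9, W4.
Verifying each step:
  W9: no waits; runs immediately, freeing L7 and L19
  W4 waits on L7 — all released -> runs and releases L20 and L2


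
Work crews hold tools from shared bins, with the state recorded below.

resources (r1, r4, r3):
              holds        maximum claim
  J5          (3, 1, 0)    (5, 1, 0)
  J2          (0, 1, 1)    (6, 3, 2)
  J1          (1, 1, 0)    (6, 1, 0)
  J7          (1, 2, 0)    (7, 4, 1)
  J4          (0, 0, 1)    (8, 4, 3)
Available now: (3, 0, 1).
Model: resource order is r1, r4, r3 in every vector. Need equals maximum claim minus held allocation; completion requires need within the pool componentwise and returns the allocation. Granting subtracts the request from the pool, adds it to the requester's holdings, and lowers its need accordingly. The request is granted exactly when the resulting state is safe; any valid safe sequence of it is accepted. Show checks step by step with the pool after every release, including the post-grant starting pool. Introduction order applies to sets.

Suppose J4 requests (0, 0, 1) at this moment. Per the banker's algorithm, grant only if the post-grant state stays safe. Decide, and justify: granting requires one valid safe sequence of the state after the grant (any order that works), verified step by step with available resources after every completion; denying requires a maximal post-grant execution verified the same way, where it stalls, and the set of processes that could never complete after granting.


DENY: after the grant no complete ordering would exist.
Key observation: r3 is the bottleneck — with J5, J1 done the pool holds (7, 2, 0), short of every remaining need.
Pretend the grant happened; the run J5, J1 goes as far as possible. Check, step by step:
  pool = (3, 0, 0)
  J5 needs (2, 0, 0) <= (3, 0, 0) -> finishes; pool += (3, 1, 0) = (6, 1, 0)
  J1 needs (5, 0, 0) <= (6, 1, 0) -> finishes; pool += (1, 1, 0) = (7, 2, 0)
  blocked: J2 wants (6, 2, 1), pool (7, 2, 0) — not enough r3
  blocked: J7 wants (6, 2, 1), pool (7, 2, 0) — not enough r3
  blocked: J4 wants (8, 4, 1), pool (7, 2, 0) — not enough r1, r4 and r3
Had the request been granted, J2, J7 and J4 could never finish.


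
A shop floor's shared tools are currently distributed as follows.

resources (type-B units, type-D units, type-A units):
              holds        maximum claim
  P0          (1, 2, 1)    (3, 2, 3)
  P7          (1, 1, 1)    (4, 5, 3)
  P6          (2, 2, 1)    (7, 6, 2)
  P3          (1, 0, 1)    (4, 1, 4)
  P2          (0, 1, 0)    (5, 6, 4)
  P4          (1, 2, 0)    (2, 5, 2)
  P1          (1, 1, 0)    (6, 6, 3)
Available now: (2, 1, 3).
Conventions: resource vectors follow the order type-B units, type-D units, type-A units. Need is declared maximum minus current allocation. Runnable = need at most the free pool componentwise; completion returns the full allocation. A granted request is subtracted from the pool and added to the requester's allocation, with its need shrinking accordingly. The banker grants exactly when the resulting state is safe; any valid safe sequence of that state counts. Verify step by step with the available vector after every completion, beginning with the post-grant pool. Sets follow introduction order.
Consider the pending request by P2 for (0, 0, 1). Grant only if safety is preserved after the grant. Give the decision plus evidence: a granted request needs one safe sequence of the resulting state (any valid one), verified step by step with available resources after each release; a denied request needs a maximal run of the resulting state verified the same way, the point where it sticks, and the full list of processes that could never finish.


GRANT: granting preserves safety; a valid post-grant sequence is P0, P4, P7, P6, P3, P2, P1.
Key observation: with (2, 1, 2) left after the transfer, P0 can run at once — the state stays safe.
Step-by-step check of the post-grant state:
  pool = (2, 1, 2)
  P0: need (2, 0, 2) fits (2, 1, 2); releases (1, 2, 1), pool now (3, 3, 3)
  P4: need (1, 3, 2) fits (3, 3, 3); releases (1, 2, 0), pool now (4, 5, 3)
  P7: need (3, 4, 2) fits (4, 5, 3); releases (1, 1, 1), pool now (5, 6, 4)
  P6: need (5, 4, 1) fits (5, 6, 4); releases (2, 2, 1), pool now (7, 8, 5)
  P3: need (3, 1, 3) fits (7, 8, 5); releases (1, 0, 1), pool now (8, 8, 6)
  P2: need (5, 5, 3) fits (8, 8, 6); releases (0, 1, 1), pool now (8, 9, 7)
  P1: need (5, 5, 3) fits (8, 9, 7); releases (1, 1, 0), pool now (9, 10, 7)


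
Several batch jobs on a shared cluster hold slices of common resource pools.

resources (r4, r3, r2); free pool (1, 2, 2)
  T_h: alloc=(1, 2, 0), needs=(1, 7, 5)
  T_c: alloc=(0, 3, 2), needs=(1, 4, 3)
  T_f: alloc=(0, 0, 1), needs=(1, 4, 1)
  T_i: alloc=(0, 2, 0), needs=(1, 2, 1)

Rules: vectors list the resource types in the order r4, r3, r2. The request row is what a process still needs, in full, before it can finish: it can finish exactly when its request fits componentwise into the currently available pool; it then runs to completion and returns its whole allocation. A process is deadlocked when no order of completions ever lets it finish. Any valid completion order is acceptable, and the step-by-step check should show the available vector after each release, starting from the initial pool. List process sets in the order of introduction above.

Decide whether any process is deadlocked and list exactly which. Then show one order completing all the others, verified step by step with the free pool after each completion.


The deadlocked set is empty.
Key observation: T_i leads a chain of completions in which each release enables another process.
A valid finishing order for the others: T_i, T_f, T_c, T_h. Walking it through:
  pool = (1, 2, 2)
  run T_i (needs (1, 2, 1), free (1, 2, 2)); after release of (0, 2, 0) the pool is (1, 4, 2)
  run T_f (needs (1, 4, 1), free (1, 4, 2)); after release of (0, 0, 1) the pool is (1, 4, 3)
  run T_c (needs (1, 4, 3), free (1, 4, 3)); after release of (0, 3, 2) the pool is (1, 7, 5)
  run T_h (needs (1, 7, 5), free (1, 7, 5)); after release of (1, 2, 0) the pool is (2, 9, 5)


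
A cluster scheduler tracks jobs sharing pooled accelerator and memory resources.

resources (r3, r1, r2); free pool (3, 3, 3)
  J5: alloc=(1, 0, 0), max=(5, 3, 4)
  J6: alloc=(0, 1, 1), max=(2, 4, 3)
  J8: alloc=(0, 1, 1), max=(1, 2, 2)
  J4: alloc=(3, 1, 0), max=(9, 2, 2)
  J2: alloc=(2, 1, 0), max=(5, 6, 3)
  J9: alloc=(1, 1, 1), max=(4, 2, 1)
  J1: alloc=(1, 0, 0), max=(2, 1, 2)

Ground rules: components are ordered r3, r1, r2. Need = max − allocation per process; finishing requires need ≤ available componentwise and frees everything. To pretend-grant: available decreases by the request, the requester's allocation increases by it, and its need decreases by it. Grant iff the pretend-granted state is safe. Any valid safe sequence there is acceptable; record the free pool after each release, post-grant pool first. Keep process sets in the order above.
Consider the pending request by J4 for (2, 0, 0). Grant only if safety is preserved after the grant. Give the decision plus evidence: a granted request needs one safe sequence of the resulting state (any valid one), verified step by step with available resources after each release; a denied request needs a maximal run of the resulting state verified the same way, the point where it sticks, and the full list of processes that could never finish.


DENY: after the grant no complete ordering would exist.
Key observation: even finishing J1, J8, J6 leaves just (2, 5, 5) free — too little r3 for any of the remaining processes.
Pretend the grant happened; the run J1, J8, J6 goes as far as possible. Walking it through:
  pool = (1, 3, 3)
  J1: need (1, 1, 2) fits (1, 3, 3); releases (1, 0, 0), pool now (2, 3, 3)
  J8: need (1, 1, 1) fits (2, 3, 3); releases (0, 1, 1), pool now (2, 4, 4)
  J6: need (2, 3, 2) fits (2, 4, 4); releases (0, 1, 1), pool now (2, 5, 5)
  J5 still needs (4, 3, 4) but only (2, 5, 5) is free — short on r3
  J4 still needs (4, 1, 2) but only (2, 5, 5) is free — short on r3
  J2 still needs (3, 5, 3) but only (2, 5, 5) is free — short on r3
  J9 still needs (3, 1, 0) but only (2, 5, 5) is free — short on r3
Processes that could never finish after the grant: J5, J4, J2 and J9.


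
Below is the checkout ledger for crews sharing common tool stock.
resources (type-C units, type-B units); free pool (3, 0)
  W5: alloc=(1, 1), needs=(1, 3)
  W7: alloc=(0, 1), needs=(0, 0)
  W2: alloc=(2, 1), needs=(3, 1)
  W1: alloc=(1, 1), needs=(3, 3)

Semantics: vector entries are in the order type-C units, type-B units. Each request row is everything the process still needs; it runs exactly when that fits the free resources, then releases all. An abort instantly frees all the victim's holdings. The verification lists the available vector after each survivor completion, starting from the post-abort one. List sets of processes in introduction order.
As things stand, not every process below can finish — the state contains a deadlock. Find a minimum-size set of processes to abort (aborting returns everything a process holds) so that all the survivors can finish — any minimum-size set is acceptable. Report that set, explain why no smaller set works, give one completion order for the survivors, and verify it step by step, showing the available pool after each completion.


Minimum abort set: W5.
Key observation: the returned (1, 1) from W5 is what brings W1 — unrunnable before, under any order — into play at step 3.
No smaller set exists: with zero aborts the deadlock remains.
The survivors complete as W2, W7, W1. Check, step by step (starting from the post-abort pool):
  pool = (4, 1)
  W2 needs (3, 1) <= (4, 1) -> finishes; pool += (2, 1) = (6, 2)
  W7 needs (0, 0) <= (6, 2) -> finishes; pool += (0, 1) = (6, 3)
  W1 needs (3, 3) <= (6, 3) -> finishes; pool += (1, 1) = (7, 4)


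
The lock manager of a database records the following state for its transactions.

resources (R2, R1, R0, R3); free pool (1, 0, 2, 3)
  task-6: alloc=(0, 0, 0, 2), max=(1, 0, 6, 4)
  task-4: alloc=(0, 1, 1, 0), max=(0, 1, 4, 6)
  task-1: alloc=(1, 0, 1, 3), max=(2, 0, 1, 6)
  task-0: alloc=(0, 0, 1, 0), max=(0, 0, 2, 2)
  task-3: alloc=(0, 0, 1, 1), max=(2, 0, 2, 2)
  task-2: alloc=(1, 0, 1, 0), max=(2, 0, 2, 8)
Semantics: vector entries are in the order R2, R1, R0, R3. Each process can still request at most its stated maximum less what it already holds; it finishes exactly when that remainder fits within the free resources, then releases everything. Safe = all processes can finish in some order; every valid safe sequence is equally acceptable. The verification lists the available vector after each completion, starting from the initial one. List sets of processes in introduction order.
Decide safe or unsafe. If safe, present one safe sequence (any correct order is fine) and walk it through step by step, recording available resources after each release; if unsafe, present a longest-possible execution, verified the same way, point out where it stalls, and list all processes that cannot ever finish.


The state is SAFE; one workable sequence: task-1, task-3, task-0, task-4, task-6, task-2.
Key observation: reading the order forward, task-1 is the first process whose need (1, 0, 0, 3) meets the free pool (1, 0, 2, 3) exactly on a resource it requests.
Verifying each step:
  pool = (1, 0, 2, 3)
  run task-1 (needs (1, 0, 0, 3), free (1, 0, 2, 3)); after release of (1, 0, 1, 3) the pool is (2, 0, 3, 6)
  run task-3 (needs (2, 0, 1, 1), free (2, 0, 3, 6)); after release of (0, 0, 1, 1) the pool is (2, 0, 4, 7)
  run task-0 (needs (0, 0, 1, 2), free (2, 0, 4, 7)); after release of (0, 0, 1, 0) the pool is (2, 0, 5, 7)
  run task-4 (needs (0, 0, 3, 6), free (2, 0, 5, 7)); after release of (0, 1, 1, 0) the pool is (2, 1, 6, 7)
  run task-6 (needs (1, 0, 6, 2), free (2, 1, 6, 7)); after release of (0, 0, 0, 2) the pool is (2, 1, 6, 9)
  run task-2 (needs (1, 0, 1, 8), free (2, 1, 6, 9)); after release of (1, 0, 1, 0) the pool is (3, 1, 7, 9)


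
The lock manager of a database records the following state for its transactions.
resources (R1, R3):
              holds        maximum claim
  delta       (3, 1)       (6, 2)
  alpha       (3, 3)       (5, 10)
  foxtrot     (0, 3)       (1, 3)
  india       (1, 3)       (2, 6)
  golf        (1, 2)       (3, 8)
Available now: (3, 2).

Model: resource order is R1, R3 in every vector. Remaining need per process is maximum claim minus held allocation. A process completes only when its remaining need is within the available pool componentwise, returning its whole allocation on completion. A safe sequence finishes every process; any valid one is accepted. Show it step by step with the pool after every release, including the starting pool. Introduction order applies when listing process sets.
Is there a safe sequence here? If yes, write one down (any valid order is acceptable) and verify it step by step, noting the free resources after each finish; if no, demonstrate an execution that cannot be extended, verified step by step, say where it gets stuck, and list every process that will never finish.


SAFE — a valid safe sequence is foxtrot, india, golf, delta, alpha.
Key observation: nothing binds to the last unit here — the tightest requested-resource margin is 2, first seen at foxtrot ((1, 0) against (3, 2)).
Walking it through:
  pool = (3, 2)
  foxtrot: need (1, 0) fits (3, 2); releases (0, 3), pool now (3, 5)
  india: need (1, 3) fits (3, 5); releases (1, 3), pool now (4, 8)
  golf: need (2, 6) fits (4, 8); releases (1, 2), pool now (5, 10)
  delta: need (3, 1) fits (5, 10); releases (3, 1), pool now (8, 11)
  alpha: need (2, 7) fits (8, 11); releases (3, 3), pool now (11, 14)


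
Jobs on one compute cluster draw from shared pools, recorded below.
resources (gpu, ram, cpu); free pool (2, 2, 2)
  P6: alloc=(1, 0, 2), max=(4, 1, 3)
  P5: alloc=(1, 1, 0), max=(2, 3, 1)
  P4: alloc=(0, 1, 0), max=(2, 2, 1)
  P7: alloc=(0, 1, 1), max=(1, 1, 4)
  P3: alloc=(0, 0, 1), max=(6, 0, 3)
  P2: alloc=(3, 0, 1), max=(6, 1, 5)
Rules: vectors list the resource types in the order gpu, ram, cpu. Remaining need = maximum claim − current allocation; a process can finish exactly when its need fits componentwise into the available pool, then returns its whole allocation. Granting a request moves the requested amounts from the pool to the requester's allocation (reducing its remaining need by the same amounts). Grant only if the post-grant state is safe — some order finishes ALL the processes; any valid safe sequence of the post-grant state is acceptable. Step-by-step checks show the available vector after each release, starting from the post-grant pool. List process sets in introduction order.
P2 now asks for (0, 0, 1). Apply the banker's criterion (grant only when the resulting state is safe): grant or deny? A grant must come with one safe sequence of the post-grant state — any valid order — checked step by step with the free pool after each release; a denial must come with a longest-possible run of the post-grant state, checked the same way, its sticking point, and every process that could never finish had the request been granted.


GRANT — the state after the grant stays safe, e.g. via P5, P6, P4, P7, P2, P3.
Key observation: (2, 2, 1) free after granting still covers P5 first, and each release covers the next.
Verifying the post-grant state step by step:
  pool = (2, 2, 1)
  run P5 (needs (1, 2, 1), free (2, 2, 1)); after release of (1, 1, 0) the pool is (3, 3, 1)
  run P6 (needs (3, 1, 1), free (3, 3, 1)); after release of (1, 0, 2) the pool is (4, 3, 3)
  run P4 (needs (2, 1, 1), free (4, 3, 3)); after release of (0, 1, 0) the pool is (4, 4, 3)
  run P7 (needs (1, 0, 3), free (4, 4, 3)); after release of (0, 1, 1) the pool is (4, 5, 4)
  run P2 (needs (3, 1, 3), free (4, 5, 4)); after release of (3, 0, 2) the pool is (7, 5, 6)
  run P3 (needs (6, 0, 2), free (7, 5, 6)); after release of (0, 0, 1) the pool is (7, 5, 7)


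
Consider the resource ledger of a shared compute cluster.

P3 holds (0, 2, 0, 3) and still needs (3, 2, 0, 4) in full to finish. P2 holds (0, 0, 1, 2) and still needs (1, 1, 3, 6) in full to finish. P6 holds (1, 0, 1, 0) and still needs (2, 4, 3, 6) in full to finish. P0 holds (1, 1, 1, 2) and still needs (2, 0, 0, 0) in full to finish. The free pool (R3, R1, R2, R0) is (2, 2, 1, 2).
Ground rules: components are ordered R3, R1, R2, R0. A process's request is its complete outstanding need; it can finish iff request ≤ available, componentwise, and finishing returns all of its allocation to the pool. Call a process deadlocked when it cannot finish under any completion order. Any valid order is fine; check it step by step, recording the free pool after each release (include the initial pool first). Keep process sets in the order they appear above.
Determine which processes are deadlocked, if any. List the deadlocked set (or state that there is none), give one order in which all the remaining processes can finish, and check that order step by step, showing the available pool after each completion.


Deadlocked set: P2 and P6.
Key observation: even finishing P0, P3 leaves just (3, 5, 2, 7) free — too little R2 for any of the remaining processes.
One completion order for the rest: P0, P3. Step-by-step check:
  pool = (2, 2, 1, 2)
  P0 needs (2, 0, 0, 0) <= (2, 2, 1, 2) -> finishes; pool += (1, 1, 1, 2) = (3, 3, 2, 4)
  P3 needs (3, 2, 0, 4) <= (3, 3, 2, 4) -> finishes; pool += (0, 2, 0, 3) = (3, 5, 2, 7)
The stuck group stays short no matter what:
  blocked: P2 wants (1, 1, 3, 6), pool (3, 5, 2, 7) — not enough R2
  blocked: P6 wants (2, 4, 3, 6), pool (3, 5, 2, 7) — not enough R2


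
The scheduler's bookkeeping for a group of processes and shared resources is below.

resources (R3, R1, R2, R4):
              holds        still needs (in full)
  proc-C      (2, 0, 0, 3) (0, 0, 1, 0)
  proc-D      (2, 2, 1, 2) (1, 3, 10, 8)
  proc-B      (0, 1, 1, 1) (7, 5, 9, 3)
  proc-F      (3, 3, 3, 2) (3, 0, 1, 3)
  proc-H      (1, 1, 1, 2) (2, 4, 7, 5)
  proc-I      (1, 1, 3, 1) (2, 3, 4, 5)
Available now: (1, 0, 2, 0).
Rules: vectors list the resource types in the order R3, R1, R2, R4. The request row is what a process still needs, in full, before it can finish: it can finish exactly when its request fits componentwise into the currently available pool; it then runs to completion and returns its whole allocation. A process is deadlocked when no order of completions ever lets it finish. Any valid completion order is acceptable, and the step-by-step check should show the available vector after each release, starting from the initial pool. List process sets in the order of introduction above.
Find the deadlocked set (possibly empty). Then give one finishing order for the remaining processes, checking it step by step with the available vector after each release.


No process is deadlocked.
Key observation: proc-C fits the free pool immediately, and its release cascades until everyone finishes.
The rest can finish in the order proc-C, proc-F, proc-I, proc-H, proc-B, proc-D. Walking it through:
  pool = (1, 0, 2, 0)
  proc-C needs (0, 0, 1, 0) <= (1, 0, 2, 0) -> finishes; pool += (2, 0, 0, 3) = (3, 0, 2, 3)
  proc-F needs (3, 0, 1, 3) <= (3, 0, 2, 3) -> finishes; pool += (3, 3, 3, 2) = (6, 3, 5, 5)
  proc-I needs (2, 3, 4, 5) <= (6, 3, 5, 5) -> finishes; pool += (1, 1, 3, 1) = (7, 4, 8, 6)
  proc-H needs (2, 4, 7, 5) <= (7, 4, 8, 6) -> finishes; pool += (1, 1, 1, 2) = (8, 5, 9, 8)
  proc-B needs (7, 5, 9, 3) <= (8, 5, 9, 8) -> finishes; pool += (0, 1, 1, 1) = (8, 6, 10, 9)
  proc-D needs (1, 3, 10, 8) <= (8, 6, 10, 9) -> finishes; pool += (2, 2, 1, 2) = (10, 8, 11, 11)


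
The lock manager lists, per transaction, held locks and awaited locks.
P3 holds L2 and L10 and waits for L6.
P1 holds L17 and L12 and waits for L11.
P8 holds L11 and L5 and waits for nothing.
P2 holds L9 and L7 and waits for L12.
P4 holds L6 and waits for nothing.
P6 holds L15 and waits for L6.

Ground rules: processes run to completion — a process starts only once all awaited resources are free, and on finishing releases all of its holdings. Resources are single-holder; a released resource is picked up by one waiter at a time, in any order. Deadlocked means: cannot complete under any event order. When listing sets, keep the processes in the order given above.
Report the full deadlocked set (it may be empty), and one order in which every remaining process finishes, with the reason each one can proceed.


No process is deadlocked.
Key observation: there is no circular wait here — follow any chain and it reaches a process that is free to run now.
One completion order for the rest: P4, P3, P8, P1, P6, P2.
Check, step by step:
  P4: no waits; runs immediately, freeing L6
  P3: everything it awaited (L6) is free; runs, freeing L2 and L10
  P8: no waits; runs immediately, freeing L11 and L5
  P1: everything it awaited (L11) is free; runs, freeing L17 and L12
  P6: everything it awaited (L6) is free; runs, freeing L15
  P2: everything it awaited (L12) is free; runs, freeing L9 and L7


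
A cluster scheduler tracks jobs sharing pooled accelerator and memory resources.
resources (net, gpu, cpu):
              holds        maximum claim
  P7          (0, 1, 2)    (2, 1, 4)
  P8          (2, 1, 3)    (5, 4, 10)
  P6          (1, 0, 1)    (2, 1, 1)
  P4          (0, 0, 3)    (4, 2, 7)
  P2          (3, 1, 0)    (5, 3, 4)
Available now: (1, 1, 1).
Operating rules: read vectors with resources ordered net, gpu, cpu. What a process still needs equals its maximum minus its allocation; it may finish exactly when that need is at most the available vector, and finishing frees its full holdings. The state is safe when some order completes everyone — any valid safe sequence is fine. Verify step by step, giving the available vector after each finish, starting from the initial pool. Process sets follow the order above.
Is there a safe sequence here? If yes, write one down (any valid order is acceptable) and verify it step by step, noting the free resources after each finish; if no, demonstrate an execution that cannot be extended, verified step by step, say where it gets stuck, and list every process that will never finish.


SAFE, for example via the order P6, P7, P2, P4, P8.
Key observation: P6 is the earliest step where a requested resource binds exactly: need (1, 1, 0), pool (1, 1, 1) at its turn.
Verifying each step:
  pool = (1, 1, 1)
  run P6 (needs (1, 1, 0), free (1, 1, 1)); after release of (1, 0, 1) the pool is (2, 1, 2)
  run P7 (needs (2, 0, 2), free (2, 1, 2)); after release of (0, 1, 2) the pool is (2, 2, 4)
  run P2 (needs (2, 2, 4), free (2, 2, 4)); after release of (3, 1, 0) the pool is (5, 3, 4)
  run P4 (needs (4, 2, 4), free (5, 3, 4)); after release of (0, 0, 3) the pool is (5, 3, 7)
  run P8 (needs (3, 3, 7), free (5, 3, 7)); after release of (2, 1, 3) the pool is (7, 4, 10)


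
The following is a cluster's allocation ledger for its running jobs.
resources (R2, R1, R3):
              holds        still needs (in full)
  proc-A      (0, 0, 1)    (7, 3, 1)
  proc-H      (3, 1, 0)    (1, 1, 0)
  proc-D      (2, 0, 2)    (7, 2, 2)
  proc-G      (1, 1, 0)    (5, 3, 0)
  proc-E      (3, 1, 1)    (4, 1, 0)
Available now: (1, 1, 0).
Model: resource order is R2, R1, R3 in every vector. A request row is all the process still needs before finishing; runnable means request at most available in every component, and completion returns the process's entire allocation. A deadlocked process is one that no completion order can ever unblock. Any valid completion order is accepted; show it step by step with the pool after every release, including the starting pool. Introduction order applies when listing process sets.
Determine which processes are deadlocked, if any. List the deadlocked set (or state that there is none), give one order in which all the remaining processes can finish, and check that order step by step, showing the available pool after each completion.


Nothing here is deadlocked.
Key observation: proc-H leads a chain of completions in which each release enables another process.
One completion order for the rest: proc-H, proc-E, proc-A, proc-D, proc-G. Walking it through:
  pool = (1, 1, 0)
  run proc-H (needs (1, 1, 0), free (1, 1, 0)); after release of (3, 1, 0) the pool is (4, 2, 0)
  run proc-E (needs (4, 1, 0), free (4, 2, 0)); after release of (3, 1, 1) the pool is (7, 3, 1)
  run proc-A (needs (7, 3, 1), free (7, 3, 1)); after release of (0, 0, 1) the pool is (7, 3, 2)
  run proc-D (needs (7, 2, 2), free (7, 3, 2)); after release of (2, 0, 2) the pool is (9, 3, 4)
  run proc-G (needs (5, 3, 0), free (9, 3, 4)); after release of (1, 1, 0) the pool is (10, 4, 4)


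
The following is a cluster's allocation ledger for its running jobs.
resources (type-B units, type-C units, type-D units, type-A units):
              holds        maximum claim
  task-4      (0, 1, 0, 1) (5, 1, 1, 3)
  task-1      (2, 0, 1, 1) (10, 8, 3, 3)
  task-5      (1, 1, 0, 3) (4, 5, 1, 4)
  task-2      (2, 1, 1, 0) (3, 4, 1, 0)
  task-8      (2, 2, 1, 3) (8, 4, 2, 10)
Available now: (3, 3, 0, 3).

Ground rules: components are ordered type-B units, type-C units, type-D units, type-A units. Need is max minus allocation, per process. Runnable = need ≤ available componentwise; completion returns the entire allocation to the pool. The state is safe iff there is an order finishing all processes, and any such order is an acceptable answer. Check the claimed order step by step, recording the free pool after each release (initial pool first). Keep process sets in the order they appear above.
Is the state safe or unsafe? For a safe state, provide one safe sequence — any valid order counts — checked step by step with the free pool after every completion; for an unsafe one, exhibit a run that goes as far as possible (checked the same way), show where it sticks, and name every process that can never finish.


The state is SAFE; one workable sequence: task-2, task-5, task-4, task-8, task-1.
Key observation: task-2 is the earliest step where a requested resource binds exactly: need (1, 3, 0, 0), pool (3, 3, 0, 3) at its turn.
Step-by-step check:
  pool = (3, 3, 0, 3)
  run task-2 (needs (1, 3, 0, 0), free (3, 3, 0, 3)); after release of (2, 1, 1, 0) the pool is (5, 4, 1, 3)
  run task-5 (needs (3, 4, 1, 1), free (5, 4, 1, 3)); after release of (1, 1, 0, 3) the pool is (6, 5, 1, 6)
  run task-4 (needs (5, 0, 1, 2), free (6, 5, 1, 6)); after release of (0, 1, 0, 1) the pool is (6, 6, 1, 7)
  run task-8 (needs (6, 2, 1, 7), free (6, 6, 1, 7)); after release of (2, 2, 1, 3) the pool is (8, 8, 2, 10)
  run task-1 (needs (8, 8, 2, 2), free (8, 8, 2, 10)); after release of (2, 0, 1, 1) the pool is (10, 8, 3, 11)


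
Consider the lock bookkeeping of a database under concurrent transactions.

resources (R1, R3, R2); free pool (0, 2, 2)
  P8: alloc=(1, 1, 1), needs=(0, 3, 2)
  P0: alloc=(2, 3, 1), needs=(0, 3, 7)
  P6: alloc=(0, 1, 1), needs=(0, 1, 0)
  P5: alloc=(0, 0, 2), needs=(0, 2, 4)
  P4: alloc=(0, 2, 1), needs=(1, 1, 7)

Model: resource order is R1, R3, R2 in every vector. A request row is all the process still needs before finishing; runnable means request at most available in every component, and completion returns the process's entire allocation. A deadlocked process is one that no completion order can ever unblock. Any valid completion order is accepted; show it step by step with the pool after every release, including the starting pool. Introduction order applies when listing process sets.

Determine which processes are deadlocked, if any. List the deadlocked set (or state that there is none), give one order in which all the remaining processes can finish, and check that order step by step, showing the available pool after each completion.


Deadlocked set: P0 and P4.
Key observation: even finishing P6, P8, P5 leaves just (1, 4, 6) free — too little R2 for any of the remaining processes.
A valid finishing order for the others: P6, P8, P5. Walking it through:
  pool = (0, 2, 2)
  P6: need (0, 1, 0) fits (0, 2, 2); releases (0, 1, 1), pool now (0, 3, 3)
  P8: need (0, 3, 2) fits (0, 3, 3); releases (1, 1, 1), pool now (1, 4, 4)
  P5: need (0, 2, 4) fits (1, 4, 4); releases (0, 0, 2), pool now (1, 4, 6)
None of the blocked processes ever fits:
  P0 still needs (0, 3, 7) but only (1, 4, 6) is free — short on R2
  P4 still needs (1, 1, 7) but only (1, 4, 6) is free — short on R2


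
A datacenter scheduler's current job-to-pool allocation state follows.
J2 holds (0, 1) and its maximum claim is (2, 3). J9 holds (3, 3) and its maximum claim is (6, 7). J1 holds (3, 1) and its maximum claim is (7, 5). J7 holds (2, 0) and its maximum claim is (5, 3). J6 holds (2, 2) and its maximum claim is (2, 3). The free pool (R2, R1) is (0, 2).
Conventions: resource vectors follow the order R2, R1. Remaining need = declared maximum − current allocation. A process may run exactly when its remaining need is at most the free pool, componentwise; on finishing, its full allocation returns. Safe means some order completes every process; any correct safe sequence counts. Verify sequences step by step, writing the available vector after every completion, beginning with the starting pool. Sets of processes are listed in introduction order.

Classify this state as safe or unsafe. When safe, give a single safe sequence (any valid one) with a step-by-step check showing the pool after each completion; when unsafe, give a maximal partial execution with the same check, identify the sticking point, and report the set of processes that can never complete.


UNSAFE.
Key observation: J6, J2 can finish, but then (2, 5) is all there is, and the blocked group's R2 demands exceed it.
The run J6, J2 cannot be extended any further. Step-by-step check:
  pool = (0, 2)
  run J6 (needs (0, 1), free (0, 2)); after release of (2, 2) the pool is (2, 4)
  run J2 (needs (2, 2), free (2, 4)); after release of (0, 1) the pool is (2, 5)
  blocked: J9 wants (3, 4), pool (2, 5) — not enough R2
  blocked: J1 wants (4, 4), pool (2, 5) — not enough R2
  blocked: J7 wants (3, 3), pool (2, 5) — not enough R2
Permanently blocked: J9, J1 and J7.


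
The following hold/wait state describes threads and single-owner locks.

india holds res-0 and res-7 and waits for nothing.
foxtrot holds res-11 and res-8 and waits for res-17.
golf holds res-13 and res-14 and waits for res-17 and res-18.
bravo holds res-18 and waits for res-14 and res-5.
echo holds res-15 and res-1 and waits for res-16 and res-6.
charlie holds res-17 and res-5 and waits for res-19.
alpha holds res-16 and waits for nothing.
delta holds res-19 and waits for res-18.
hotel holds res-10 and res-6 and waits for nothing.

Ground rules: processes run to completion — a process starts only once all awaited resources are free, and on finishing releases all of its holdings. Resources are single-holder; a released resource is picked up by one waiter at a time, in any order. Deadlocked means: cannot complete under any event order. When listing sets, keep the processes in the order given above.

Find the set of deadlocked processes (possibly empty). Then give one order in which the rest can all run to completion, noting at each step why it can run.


Deadlocked: foxtrot, golf, bravo, charlie and delta.
Key observation: bravo -> golf -> bravo is a circular wait — nothing in it can go first; charlie and delta are caught in further circular waits and foxtrot waits into the deadlock from upstream.
One completion order for the rest: india, hotel, alpha, echo.
Check, step by step:
  india: no waits; runs immediately, freeing res-0 and res-7
  hotel: no waits; runs immediately, freeing res-10 and res-6
  alpha: no waits; runs immediately, freeing res-16
  echo: everything it awaited (res-16 and res-6) is free; runs, freeing res-15 and res-1


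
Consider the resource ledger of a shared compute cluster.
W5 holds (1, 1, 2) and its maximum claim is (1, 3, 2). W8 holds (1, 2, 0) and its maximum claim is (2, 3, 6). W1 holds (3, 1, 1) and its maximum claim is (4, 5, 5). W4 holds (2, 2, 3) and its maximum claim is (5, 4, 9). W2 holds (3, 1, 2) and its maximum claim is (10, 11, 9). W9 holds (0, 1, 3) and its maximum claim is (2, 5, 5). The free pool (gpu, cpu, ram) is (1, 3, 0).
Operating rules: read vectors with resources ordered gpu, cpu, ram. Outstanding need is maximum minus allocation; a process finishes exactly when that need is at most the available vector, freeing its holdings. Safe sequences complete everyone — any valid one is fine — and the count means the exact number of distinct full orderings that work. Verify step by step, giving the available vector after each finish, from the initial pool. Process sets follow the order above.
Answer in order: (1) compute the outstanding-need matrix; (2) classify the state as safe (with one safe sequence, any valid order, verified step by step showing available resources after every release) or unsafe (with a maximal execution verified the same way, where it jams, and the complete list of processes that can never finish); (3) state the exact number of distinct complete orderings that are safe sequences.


(1) Need matrix, components ordered gpu, cpu, ram:
  W5: (0, 2, 0)
  W8: (1, 1, 6)
  W1: (1, 4, 4)
  W4: (3, 2, 6)
  W2: (7, 10, 7)
  W9: (2, 4, 2)
(2) The state is SAFE; one workable sequence: W5, W9, W1, W8, W4, W2.
Key observation: at W9 the run first touches a limit — (2, 4, 2) against (2, 4, 2), exact on a resource it actually requests.
Check, step by step:
  pool = (1, 3, 0)
  W5: need (0, 2, 0) fits (1, 3, 0); releases (1, 1, 2), pool now (2, 4, 2)
  W9: need (2, 4, 2) fits (2, 4, 2); releases (0, 1, 3), pool now (2, 5, 5)
  W1: need (1, 4, 4) fits (2, 5, 5); releases (3, 1, 1), pool now (5, 6, 6)
  W8: need (1, 1, 6) fits (5, 6, 6); releases (1, 2, 0), pool now (6, 8, 6)
  W4: need (3, 2, 6) fits (6, 8, 6); releases (2, 2, 3), pool now (8, 10, 9)
  W2: need (7, 10, 7) fits (8, 10, 9); releases (3, 1, 2), pool now (11, 11, 11)
(3) Precisely 2 of the possible complete orderings are safe sequences.
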